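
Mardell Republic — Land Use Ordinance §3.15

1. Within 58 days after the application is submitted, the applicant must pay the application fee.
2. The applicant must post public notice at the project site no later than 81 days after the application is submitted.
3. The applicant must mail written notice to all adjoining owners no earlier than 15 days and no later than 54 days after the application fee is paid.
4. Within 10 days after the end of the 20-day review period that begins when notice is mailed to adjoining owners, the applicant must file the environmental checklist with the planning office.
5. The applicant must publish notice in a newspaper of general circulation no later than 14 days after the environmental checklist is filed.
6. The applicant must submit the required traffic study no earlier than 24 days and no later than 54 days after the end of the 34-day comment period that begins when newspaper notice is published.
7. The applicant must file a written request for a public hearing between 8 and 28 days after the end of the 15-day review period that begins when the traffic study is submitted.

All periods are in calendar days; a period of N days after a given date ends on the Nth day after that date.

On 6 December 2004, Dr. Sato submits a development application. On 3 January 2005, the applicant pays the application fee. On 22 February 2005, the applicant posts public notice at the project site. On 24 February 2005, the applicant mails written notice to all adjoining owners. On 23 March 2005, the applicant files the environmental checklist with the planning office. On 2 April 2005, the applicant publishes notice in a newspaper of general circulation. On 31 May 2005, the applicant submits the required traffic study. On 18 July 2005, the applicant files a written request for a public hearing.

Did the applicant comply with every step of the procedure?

No

(1) due by 6 December 2004 + 58 days = 2 February 2005; done 3 January 2005 — timely.
(2) due by 6 December 2004 + 81 days = 25 February 2005; 22 February 2005 is within that limit.
(3) the permitted window runs from 3 January 2005 + 15 = 18 January 2005 to 3 January 2005 + 54 = 26 February 2005; 24 February 2005 falls inside that range.
(4) due by 16 March 2005 + 10 days = 26 March 2005; completed 23 March 2005, before the deadline.
(5) due by 23 March 2005 + 14 days = 6 April 2005; done 2 April 2005 — timely.
(6) the permitted window runs from 6 May 2005 + 24 = 30 May 2005 to 6 May 2005 + 54 = 29 June 2005; done 31 May 2005 — within the window.
(7) the permitted window runs from 15 June 2005 + 8 = 23 June 2005 to 15 June 2005 + 28 = 13 July 2005; done 18 July 2005 — 5 days after the window closed.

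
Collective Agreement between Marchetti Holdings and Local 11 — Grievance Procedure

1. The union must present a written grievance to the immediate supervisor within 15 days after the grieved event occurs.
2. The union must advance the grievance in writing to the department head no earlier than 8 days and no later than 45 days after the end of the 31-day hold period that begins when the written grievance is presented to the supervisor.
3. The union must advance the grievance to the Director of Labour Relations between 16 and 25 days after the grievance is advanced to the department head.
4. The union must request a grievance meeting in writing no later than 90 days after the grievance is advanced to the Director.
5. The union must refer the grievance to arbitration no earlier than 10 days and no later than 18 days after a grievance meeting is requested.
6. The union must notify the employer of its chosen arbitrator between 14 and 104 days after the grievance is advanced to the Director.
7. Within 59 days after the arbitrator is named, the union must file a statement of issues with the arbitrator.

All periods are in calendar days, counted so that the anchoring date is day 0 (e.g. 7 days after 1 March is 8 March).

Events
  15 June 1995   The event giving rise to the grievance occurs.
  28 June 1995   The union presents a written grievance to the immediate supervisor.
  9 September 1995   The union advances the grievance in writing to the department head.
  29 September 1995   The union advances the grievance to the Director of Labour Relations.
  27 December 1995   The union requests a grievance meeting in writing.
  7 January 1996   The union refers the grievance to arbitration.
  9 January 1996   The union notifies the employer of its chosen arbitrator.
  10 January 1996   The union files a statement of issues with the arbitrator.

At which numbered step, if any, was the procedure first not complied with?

Step 1 — counting 15 days from 15 June 1995 (when the grieved event occurs) gives a deadline of 30 June 1995; 28 June 1995 is within that limit.
Step 2 — 8 and 45 days from 29 July 1995 (end of the 31-day hold period, which began when the written grievance is presented to the supervisor on 28 June 1995) are 6 August 1995 and 12 September 1995 respectively; 9 September 1995 falls inside that range.
Step 3 — 16 and 25 days from 9 September 1995 (when the grievance is advanced to the department head) are 25 September 1995 and 4 October 1995 respectively; 29 September 1995 falls inside that range.
Step 4 — counting 90 days from 29 September 1995 (when the grievance is advanced to the Director) gives a deadline of 28 December 1995; done 27 December 1995 — timely.
Step 5 — 10 and 18 days from 27 December 1995 (when a grievance meeting is requested) are 6 January 1996 and 14 January 1996 respectively; done 7 January 1996, which is between those dates.
Step 6 — 14 and 104 days from 29 September 1995 (when the grievance is advanced to the Director) are 13 October 1995 and 11 January 1996 respectively; done 9 January 1996, which is between those dates.
Step 7 — counting 59 days from 9 January 1996 (when the arbitrator is named) gives a deadline of 8 March 1996; completed 10 January 1996, before the deadline.

None — every step was satisfied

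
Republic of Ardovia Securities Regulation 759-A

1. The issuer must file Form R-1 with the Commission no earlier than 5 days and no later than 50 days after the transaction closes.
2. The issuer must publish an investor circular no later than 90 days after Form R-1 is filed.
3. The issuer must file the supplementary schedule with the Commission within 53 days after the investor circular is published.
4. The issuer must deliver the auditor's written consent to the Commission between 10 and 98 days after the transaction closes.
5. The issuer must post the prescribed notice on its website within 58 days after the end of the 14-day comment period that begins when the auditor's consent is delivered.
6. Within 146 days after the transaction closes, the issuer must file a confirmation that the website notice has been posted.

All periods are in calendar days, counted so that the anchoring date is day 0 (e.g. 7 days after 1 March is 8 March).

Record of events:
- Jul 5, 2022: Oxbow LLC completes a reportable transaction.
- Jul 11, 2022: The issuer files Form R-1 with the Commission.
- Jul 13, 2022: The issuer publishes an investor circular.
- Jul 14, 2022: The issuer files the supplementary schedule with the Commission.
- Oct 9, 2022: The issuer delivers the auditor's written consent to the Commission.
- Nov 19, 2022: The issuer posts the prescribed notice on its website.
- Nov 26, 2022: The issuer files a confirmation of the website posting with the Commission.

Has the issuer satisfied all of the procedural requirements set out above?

Step 1: the window is 5–50 days after Jul 5, 2022 (when the transaction closes), so Jul 10, 2022 through Aug 24, 2022; done Jul 11, 2022 — within the window.
Step 2: 90 days after Jul 11, 2022 (when Form R-1 is filed) is Oct 9, 2022; Jul 13, 2022 is within that limit.
Step 3: 53 days after Jul 13, 2022 (when the investor circular is published) is Sep 4, 2022; completed Jul 14, 2022, before the deadline.
Step 4: the window is 10–98 days after Jul 5, 2022 (when the transaction closes), so Jul 15, 2022 through Oct 11, 2022; Oct 9, 2022 falls inside that range.
Step 5: 58 days after Oct 23, 2022 (end of the 14-day comment period, which began when the auditor's consent is delivered on Oct 9, 2022) is Dec 20, 2022; completed Nov 19, 2022, before the deadline.
Step 6: 146 days after Jul 5, 2022 (when the transaction closes) is Nov 28, 2022; Nov 26, 2022 is within that limit.

Yes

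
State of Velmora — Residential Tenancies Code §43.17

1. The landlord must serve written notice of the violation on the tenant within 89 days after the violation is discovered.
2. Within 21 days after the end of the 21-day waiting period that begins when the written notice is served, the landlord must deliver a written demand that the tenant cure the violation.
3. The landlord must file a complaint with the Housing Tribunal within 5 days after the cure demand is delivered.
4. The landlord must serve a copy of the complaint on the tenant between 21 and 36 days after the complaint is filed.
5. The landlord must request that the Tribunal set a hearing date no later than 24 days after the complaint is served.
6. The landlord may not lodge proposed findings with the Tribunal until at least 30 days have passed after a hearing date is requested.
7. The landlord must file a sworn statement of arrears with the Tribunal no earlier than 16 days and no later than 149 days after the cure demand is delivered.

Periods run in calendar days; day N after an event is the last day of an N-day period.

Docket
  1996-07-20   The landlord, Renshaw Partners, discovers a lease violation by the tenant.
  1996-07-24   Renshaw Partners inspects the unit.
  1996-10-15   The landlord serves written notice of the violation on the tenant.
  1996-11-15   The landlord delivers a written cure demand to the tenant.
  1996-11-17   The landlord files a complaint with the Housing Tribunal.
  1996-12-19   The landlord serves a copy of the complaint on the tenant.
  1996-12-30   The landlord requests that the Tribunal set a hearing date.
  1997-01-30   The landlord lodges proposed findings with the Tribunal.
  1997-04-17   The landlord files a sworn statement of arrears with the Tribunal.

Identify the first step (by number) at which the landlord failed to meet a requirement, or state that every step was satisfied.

Step 7

(1) due by 1996-07-20 + 89 days = 1996-10-17; done 1996-10-15 — timely.
(2) due by 1996-11-05 + 21 days = 1996-11-26; 1996-11-15 is within that limit.
(3) due by 1996-11-15 + 5 days = 1996-11-20; 1996-11-17 is within that limit.
(4) the permitted window runs from 1996-11-17 + 21 = 1996-12-08 to 1996-11-17 + 36 = 1996-12-23; 1996-12-19 falls inside that range.
(5) due by 1996-12-19 + 24 days = 1997-01-12; 1996-12-30 is within that limit.
(6) permitted from 1996-12-30 + 30 days = 1997-01-29 onward; done 1997-01-30 — permitted.
(7) the permitted window runs from 1996-11-15 + 16 = 1996-12-01 to 1996-11-15 + 149 = 1997-04-13; done 1997-04-17 — 4 days after the window closed.
No need to go further; step 7 was not satisfied.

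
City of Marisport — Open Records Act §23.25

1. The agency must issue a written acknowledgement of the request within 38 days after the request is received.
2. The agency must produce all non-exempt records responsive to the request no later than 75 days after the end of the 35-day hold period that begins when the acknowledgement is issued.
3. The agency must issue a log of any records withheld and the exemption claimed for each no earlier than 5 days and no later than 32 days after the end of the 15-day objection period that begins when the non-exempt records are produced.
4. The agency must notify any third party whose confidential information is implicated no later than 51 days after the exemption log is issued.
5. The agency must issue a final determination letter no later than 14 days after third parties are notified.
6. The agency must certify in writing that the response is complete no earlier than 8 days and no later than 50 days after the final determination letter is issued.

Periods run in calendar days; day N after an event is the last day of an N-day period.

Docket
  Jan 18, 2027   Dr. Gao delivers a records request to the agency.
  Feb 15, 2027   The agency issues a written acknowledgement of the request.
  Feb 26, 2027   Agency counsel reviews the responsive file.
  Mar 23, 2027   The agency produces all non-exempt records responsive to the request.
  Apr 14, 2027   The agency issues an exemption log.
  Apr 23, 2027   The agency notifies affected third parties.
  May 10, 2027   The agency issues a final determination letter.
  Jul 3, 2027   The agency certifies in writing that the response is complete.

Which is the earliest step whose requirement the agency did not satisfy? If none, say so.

Step 1: 38 days after Jan 18, 2027 (when the request is received) is Feb 25, 2027; done Feb 15, 2027 — timely.
Step 2: 75 days after Mar 22, 2027 (end of the 35-day hold period, which began when the acknowledgement is issued on Feb 15, 2027) is Jun 5, 2027; completed Mar 23, 2027, before the deadline.
Step 3: the window is 5–32 days after Apr 7, 2027 (end of the 15-day objection period, which began when the non-exempt records are produced on Mar 23, 2027), so Apr 12, 2027 through May 9, 2027; Apr 14, 2027 falls inside that range.
Step 4: 51 days after Apr 14, 2027 (when the exemption log is issued) is Jun 4, 2027; completed Apr 23, 2027, before the deadline.
Step 5: 14 days after Apr 23, 2027 (when third parties are notified) is May 7, 2027; May 10, 2027 misses that deadline by 3 days.

Step 5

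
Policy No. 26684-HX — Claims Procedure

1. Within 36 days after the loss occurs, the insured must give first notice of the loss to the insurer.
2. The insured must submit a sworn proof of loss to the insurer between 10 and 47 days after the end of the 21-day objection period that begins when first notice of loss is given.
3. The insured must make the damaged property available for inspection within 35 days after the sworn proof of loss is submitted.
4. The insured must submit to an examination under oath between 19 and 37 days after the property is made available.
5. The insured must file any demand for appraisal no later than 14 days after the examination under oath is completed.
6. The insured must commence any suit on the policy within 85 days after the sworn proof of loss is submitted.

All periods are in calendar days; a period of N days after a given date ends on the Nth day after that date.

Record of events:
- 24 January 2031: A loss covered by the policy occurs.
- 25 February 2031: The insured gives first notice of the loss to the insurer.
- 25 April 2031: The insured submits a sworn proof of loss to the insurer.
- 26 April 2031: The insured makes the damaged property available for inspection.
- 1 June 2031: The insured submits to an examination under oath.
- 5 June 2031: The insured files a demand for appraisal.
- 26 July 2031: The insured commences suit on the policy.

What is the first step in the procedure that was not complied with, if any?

Step 6

(1) due by 24 January 2031 + 36 days = 1 March 2031; completed 25 February 2031, before the deadline.
(2) the permitted window runs from 18 March 2031 + 10 = 28 March 2031 to 18 March 2031 + 47 = 4 May 2031; done 25 April 2031, which is between those dates.
(3) due by 25 April 2031 + 35 days = 30 May 2031; completed 26 April 2031, before the deadline.
(4) the permitted window runs from 26 April 2031 + 19 = 15 May 2031 to 26 April 2031 + 37 = 2 June 2031; done 1 June 2031 — within the window.
(5) due by 1 June 2031 + 14 days = 15 June 2031; completed 5 June 2031, before the deadline.
(6) due by 25 April 2031 + 85 days = 19 July 2031; 26 July 2031 misses that deadline by 7 days.
Later steps need not be reached.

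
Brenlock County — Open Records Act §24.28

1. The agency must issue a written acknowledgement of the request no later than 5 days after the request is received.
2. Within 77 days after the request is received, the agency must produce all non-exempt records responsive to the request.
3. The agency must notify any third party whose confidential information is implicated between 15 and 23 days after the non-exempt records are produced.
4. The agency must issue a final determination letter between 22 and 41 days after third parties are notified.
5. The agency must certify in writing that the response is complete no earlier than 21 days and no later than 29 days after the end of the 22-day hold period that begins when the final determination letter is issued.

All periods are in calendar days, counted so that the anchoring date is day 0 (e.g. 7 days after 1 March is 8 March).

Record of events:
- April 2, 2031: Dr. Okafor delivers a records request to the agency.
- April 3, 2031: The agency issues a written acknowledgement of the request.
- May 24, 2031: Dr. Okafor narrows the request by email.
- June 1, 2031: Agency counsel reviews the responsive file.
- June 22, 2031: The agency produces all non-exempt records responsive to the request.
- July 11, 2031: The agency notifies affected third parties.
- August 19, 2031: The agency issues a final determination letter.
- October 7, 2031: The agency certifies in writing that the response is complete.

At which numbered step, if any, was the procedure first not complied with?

(1) due by April 2, 2031 + 5 days = April 7, 2031; completed April 3, 2031, before the deadline.
(2) due by April 2, 2031 + 77 days = June 18, 2031; done June 22, 2031 — 4 days late.

Step 2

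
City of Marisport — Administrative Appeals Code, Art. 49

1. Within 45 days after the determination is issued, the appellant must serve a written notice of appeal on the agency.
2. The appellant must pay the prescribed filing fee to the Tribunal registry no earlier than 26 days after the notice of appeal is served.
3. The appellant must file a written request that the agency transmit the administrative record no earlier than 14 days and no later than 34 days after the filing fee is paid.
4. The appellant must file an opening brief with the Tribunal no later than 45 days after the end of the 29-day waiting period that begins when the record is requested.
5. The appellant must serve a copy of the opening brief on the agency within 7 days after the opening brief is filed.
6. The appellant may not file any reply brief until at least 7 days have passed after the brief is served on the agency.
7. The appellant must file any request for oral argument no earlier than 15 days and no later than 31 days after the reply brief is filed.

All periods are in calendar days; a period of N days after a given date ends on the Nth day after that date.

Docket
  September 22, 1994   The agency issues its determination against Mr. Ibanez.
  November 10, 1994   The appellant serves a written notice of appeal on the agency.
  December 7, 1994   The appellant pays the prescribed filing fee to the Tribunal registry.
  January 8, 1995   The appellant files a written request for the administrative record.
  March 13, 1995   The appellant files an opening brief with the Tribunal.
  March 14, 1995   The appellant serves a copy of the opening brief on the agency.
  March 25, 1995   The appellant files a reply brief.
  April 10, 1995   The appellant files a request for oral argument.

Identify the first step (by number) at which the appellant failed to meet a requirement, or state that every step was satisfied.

Step 1 — counting 45 days from September 22, 1994 (when the determination is issued) gives a deadline of November 6, 1994; done November 10, 1994 — 4 days late.
No need to go further; step 1 was not satisfied.

Step 1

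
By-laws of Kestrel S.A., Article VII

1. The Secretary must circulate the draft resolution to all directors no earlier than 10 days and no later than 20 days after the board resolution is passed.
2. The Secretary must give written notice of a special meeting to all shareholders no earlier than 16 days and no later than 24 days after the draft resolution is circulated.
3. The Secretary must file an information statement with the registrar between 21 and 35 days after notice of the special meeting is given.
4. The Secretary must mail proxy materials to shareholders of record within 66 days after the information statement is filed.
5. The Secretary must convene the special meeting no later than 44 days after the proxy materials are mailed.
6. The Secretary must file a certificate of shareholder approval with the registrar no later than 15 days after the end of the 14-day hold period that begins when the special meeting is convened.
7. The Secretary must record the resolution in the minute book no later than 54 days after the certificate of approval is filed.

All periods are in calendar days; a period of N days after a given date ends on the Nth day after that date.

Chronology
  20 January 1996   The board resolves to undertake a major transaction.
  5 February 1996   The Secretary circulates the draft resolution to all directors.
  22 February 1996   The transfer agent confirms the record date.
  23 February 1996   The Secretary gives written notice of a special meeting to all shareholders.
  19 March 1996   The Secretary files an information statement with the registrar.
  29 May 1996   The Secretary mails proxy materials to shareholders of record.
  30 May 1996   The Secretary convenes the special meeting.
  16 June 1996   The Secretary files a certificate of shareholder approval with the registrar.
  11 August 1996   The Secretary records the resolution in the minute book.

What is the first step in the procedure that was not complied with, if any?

Step 4

Step 1 — 10 and 20 days from 20 January 1996 (when the board resolution is passed) are 30 January 1996 and 9 February 1996 respectively; 5 February 1996 falls inside that range.
Step 2 — 16 and 24 days from 5 February 1996 (when the draft resolution is circulated) are 21 February 1996 and 29 February 1996 respectively; done 23 February 1996, which is between those dates.
Step 3 — 21 and 35 days from 23 February 1996 (when notice of the special meeting is given) are 15 March 1996 and 29 March 1996 respectively; done 19 March 1996, which is between those dates.
Step 4 — counting 66 days from 19 March 1996 (when the information statement is filed) gives a deadline of 24 May 1996; 29 May 1996 misses that deadline by 5 days.
Later steps need not be reached.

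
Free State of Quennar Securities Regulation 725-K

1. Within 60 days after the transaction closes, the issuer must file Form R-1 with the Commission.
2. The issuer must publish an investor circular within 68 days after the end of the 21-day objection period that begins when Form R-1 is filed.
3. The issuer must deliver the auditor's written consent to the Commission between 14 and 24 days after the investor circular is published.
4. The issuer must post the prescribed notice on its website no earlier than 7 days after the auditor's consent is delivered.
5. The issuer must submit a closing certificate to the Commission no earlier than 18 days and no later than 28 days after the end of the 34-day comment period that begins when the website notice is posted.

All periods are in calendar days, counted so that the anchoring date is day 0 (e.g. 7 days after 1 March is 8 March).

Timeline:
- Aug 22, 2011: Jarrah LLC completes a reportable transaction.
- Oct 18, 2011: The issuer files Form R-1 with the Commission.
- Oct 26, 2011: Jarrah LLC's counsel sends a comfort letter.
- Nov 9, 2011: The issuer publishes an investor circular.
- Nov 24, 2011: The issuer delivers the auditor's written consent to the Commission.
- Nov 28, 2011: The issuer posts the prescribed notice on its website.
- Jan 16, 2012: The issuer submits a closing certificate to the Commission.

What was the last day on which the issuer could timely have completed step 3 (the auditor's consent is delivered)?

Dec 3, 2011

Step 3 runs from Nov 9, 2011, when the investor circular is published. The window is 14–24 days after Nov 9, 2011; it closes on Dec 3, 2011.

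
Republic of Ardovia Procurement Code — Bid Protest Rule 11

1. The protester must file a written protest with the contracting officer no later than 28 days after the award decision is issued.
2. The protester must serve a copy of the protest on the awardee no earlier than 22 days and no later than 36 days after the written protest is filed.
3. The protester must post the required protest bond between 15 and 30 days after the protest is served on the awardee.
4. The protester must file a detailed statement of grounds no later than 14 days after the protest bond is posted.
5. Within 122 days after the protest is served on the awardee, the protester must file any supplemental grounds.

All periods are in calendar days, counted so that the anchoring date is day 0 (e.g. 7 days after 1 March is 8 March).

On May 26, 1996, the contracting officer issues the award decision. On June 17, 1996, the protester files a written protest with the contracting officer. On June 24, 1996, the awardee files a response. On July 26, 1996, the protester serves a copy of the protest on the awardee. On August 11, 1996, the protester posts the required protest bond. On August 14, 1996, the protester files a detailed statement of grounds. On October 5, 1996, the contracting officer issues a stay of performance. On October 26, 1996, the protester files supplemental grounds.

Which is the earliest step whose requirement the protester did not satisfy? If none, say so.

Step 2

(1) due by May 26, 1996 + 28 days = June 23, 1996; completed June 17, 1996, before the deadline.
(2) the permitted window runs from June 17, 1996 + 22 = July 9, 1996 to June 17, 1996 + 36 = July 23, 1996; July 26, 1996 is 3 days past the end of the window.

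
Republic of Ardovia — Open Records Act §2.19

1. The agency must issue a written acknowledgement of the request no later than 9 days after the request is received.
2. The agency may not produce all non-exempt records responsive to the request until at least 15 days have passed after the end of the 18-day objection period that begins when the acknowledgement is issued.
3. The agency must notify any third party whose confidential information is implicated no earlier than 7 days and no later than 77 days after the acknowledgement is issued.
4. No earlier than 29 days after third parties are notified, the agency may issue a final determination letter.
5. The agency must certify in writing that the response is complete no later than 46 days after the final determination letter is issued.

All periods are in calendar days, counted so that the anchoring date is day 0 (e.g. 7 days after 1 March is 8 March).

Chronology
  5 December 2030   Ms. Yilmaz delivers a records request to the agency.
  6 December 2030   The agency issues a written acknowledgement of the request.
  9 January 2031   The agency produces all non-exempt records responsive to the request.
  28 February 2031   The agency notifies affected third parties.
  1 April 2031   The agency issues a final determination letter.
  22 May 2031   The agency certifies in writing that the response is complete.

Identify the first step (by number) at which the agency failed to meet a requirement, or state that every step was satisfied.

Step 1 — counting 9 days from 5 December 2030 (when the request is received) gives a deadline of 14 December 2030; 6 December 2030 is within that limit.
Step 2 — must wait 15 days from 24 December 2030 (end of the 18-day objection period, which began when the acknowledgement is issued on 6 December 2030), so not before 8 January 2031; done 9 January 2031, after the minimum wait.
Step 3 — 7 and 77 days from 6 December 2030 (when the acknowledgement is issued) are 13 December 2030 and 21 February 2031 respectively; 28 February 2031 is 7 days past the end of the window.

Step 3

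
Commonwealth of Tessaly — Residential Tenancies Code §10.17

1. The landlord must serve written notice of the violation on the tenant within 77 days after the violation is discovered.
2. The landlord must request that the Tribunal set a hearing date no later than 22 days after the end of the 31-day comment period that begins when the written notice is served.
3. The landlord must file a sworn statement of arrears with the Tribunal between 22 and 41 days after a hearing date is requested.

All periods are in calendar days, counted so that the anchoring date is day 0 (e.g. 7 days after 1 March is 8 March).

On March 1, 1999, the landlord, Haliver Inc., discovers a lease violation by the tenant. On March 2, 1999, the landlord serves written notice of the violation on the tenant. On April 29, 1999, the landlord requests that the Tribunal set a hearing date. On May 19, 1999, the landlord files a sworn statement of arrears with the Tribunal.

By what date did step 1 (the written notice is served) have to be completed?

May 17, 1999

Step 1 runs from March 1, 1999, when the violation is discovered. 77 days after March 1, 1999 is May 17, 1999.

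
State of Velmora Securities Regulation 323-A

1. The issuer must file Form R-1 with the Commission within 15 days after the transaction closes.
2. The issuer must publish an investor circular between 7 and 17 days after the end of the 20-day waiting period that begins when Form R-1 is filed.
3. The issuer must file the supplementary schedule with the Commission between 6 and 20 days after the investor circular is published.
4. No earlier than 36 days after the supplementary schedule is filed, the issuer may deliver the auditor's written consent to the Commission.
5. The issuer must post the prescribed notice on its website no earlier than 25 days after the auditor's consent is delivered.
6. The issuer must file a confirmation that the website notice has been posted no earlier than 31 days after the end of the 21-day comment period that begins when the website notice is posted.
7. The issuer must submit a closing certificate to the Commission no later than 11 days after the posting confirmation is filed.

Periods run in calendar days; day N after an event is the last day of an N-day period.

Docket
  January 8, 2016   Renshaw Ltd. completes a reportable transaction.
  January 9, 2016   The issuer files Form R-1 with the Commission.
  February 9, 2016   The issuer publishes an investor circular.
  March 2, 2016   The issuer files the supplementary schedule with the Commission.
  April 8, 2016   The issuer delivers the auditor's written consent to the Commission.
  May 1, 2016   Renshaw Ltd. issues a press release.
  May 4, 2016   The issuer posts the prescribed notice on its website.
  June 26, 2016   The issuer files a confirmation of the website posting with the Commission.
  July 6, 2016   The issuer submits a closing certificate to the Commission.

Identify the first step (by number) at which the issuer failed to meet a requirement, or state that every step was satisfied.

Step 1: 15 days after January 8, 2016 (when the transaction closes) is January 23, 2016; January 9, 2016 is within that limit.
Step 2: the window is 7–17 days after January 29, 2016 (end of the 20-day waiting period, which began when Form R-1 is filed on January 9, 2016), so February 5, 2016 through February 15, 2016; done February 9, 2016 — within the window.
Step 3: the window is 6–20 days after February 9, 2016 (when the investor circular is published), so February 15, 2016 through February 29, 2016; done March 2, 2016 — 2 days after the window closed.

Step 3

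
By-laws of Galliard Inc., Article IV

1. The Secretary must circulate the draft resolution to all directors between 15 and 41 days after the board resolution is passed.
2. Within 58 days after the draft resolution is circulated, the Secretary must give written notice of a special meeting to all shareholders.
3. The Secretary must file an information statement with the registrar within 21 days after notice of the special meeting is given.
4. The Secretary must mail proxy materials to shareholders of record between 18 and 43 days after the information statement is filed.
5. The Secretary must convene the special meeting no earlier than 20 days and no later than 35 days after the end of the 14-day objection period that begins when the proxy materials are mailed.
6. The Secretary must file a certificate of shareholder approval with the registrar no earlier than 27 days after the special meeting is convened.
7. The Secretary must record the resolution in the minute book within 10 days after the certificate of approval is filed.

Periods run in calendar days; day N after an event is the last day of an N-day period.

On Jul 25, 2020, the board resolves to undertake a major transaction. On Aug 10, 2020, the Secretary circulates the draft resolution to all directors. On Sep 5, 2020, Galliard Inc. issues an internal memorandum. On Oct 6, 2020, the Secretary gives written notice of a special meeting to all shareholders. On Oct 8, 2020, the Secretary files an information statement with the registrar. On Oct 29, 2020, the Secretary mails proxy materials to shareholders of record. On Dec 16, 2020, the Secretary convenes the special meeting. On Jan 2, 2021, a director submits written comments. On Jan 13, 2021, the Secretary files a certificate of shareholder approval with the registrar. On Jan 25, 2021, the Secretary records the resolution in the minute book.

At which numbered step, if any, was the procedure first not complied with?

Step 7

Step 1: the window is 15–41 days after Jul 25, 2020 (when the board resolution is passed), so Aug 9, 2020 through Sep 4, 2020; done Aug 10, 2020 — within the window.
Step 2: 58 days after Aug 10, 2020 (when the draft resolution is circulated) is Oct 7, 2020; Oct 6, 2020 is within that limit.
Step 3: 21 days after Oct 6, 2020 (when notice of the special meeting is given) is Oct 27, 2020; done Oct 8, 2020 — timely.
Step 4: the window is 18–43 days after Oct 8, 2020 (when the information statement is filed), so Oct 26, 2020 through Nov 20, 2020; Oct 29, 2020 falls inside that range.
Step 5: the window is 20–35 days after Nov 12, 2020 (end of the 14-day objection period, which began when the proxy materials are mailed on Oct 29, 2020), so Dec 2, 2020 through Dec 17, 2020; done Dec 16, 2020, which is between those dates.
Step 6: the earliest permitted date is 27 days after Dec 16, 2020 (when the special meeting is convened), i.e. Jan 12, 2021; done Jan 13, 2021 — permitted.
Step 7: 10 days after Jan 13, 2021 (when the certificate of approval is filed) is Jan 23, 2021; done Jan 25, 2021 — 2 days late.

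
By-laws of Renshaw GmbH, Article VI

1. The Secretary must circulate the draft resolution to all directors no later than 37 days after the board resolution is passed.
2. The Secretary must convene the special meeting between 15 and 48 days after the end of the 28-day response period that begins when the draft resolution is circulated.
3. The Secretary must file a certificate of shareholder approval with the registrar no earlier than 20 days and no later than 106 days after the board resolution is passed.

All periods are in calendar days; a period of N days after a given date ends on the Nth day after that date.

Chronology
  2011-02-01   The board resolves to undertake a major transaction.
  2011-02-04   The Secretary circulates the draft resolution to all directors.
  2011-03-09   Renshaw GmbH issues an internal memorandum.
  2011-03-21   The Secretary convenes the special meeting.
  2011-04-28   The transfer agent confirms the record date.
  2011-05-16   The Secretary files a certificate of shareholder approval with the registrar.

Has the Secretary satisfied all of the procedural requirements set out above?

Yes

Step 1 — counting 37 days from 2011-02-01 (when the board resolution is passed) gives a deadline of 2011-03-10; completed 2011-02-04, before the deadline.
Step 2 — 15 and 48 days from 2011-03-04 (end of the 28-day response period, which began when the draft resolution is circulated on 2011-02-04) are 2011-03-19 and 2011-04-21 respectively; done 2011-03-21, which is between those dates.
Step 3 — 20 and 106 days from 2011-02-01 (when the board resolution is passed) are 2011-02-21 and 2011-05-18 respectively; done 2011-05-16 — within the window.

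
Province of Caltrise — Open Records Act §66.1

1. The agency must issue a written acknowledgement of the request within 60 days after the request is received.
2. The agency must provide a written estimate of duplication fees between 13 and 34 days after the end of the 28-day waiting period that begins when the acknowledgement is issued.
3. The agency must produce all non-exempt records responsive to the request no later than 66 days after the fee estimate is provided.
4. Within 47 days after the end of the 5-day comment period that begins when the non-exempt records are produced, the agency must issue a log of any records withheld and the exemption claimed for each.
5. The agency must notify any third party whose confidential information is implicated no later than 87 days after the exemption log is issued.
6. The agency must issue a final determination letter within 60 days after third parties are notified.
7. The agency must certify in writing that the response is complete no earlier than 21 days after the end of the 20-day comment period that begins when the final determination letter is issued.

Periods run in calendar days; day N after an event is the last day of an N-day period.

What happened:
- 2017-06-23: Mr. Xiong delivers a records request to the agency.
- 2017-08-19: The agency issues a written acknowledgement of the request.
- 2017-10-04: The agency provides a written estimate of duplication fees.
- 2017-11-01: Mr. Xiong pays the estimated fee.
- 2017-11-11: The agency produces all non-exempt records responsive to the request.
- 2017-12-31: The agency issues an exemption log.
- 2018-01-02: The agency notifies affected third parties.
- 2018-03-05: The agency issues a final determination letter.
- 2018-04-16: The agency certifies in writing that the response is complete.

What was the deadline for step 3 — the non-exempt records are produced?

Step 3 runs from 2017-10-04, when the fee estimate is provided. 66 days after 2017-10-04 is 2017-12-09.

2017-12-09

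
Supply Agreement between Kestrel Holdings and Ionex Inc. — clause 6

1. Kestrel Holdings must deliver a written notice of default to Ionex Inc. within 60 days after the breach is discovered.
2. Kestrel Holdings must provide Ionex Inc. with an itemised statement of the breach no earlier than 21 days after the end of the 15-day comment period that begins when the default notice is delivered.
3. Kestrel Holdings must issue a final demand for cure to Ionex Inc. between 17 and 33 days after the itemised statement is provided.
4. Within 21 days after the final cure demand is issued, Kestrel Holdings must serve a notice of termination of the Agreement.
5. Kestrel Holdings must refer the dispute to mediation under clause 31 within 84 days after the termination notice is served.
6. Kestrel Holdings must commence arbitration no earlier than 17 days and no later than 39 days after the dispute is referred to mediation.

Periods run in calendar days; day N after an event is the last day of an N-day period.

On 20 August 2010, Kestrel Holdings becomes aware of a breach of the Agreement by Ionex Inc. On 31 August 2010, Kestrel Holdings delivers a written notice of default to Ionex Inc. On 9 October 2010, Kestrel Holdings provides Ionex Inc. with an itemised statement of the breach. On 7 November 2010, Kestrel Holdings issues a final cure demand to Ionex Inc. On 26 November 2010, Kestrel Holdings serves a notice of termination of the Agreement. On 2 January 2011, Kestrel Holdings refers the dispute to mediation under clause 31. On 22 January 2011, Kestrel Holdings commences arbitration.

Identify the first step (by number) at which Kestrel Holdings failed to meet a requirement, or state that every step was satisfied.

None — every step was satisfied

Step 1: 60 days after 20 August 2010 (when the breach is discovered) is 19 October 2010; completed 31 August 2010, before the deadline.
Step 2: the earliest permitted date is 21 days after 15 September 2010 (end of the 15-day comment period, which began when the default notice is delivered on 31 August 2010), i.e. 6 October 2010; done 9 October 2010, after the minimum wait.
Step 3: the window is 17–33 days after 9 October 2010 (when the itemised statement is provided), so 26 October 2010 through 11 November 2010; done 7 November 2010, which is between those dates.
Step 4: 21 days after 7 November 2010 (when the final cure demand is issued) is 28 November 2010; 26 November 2010 is within that limit.
Step 5: 84 days after 26 November 2010 (when the termination notice is served) is 18 February 2011; done 2 January 2011 — timely.
Step 6: the window is 17–39 days after 2 January 2011 (when the dispute is referred to mediation), so 19 January 2011 through 10 February 2011; done 22 January 2011 — within the window.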